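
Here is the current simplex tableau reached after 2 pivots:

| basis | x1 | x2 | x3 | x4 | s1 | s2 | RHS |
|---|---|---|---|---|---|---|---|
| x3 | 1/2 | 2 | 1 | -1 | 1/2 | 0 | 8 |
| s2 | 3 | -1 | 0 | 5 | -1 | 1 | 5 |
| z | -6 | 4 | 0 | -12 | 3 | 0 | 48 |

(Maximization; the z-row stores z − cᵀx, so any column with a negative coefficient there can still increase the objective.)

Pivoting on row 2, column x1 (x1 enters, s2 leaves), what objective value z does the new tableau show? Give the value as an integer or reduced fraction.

58

Minimum ratio for x1: 5/3 = 5/3.
z changes by −(z-row coeff of x1)·ratio = −(-6)·(5/3) = 10.
New z = 48 + 10 = 58.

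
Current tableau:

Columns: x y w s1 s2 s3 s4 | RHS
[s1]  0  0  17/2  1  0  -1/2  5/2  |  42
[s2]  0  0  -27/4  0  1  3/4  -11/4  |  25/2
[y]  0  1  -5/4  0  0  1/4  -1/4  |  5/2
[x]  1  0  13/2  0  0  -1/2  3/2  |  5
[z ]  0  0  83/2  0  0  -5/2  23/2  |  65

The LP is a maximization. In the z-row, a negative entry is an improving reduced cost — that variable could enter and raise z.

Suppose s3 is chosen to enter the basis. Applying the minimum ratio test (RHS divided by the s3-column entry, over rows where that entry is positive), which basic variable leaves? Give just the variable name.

Ratios: row 1 (s1): entry -1/2 ≤ 0, skip; row 2 (s2): (25/2)/(3/4) = 50/3; row 3 (y): (5/2)/(1/4) = 10; row 4 (x): entry -1/2 ≤ 0, skip.
Minimum ratio 10 is in the y row, so y leaves.

y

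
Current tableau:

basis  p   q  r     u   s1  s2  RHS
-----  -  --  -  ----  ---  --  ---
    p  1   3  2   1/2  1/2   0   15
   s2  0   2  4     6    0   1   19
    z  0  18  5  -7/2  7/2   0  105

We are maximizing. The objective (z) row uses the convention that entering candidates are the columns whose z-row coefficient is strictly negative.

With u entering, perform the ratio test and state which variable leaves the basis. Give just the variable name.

s2

Ratios: row 1 (p): 15/(1/2) = 30; row 2 (s2): 19/6 = 19/6.
Minimum ratio 19/6 is in the s2 row, so s2 leaves.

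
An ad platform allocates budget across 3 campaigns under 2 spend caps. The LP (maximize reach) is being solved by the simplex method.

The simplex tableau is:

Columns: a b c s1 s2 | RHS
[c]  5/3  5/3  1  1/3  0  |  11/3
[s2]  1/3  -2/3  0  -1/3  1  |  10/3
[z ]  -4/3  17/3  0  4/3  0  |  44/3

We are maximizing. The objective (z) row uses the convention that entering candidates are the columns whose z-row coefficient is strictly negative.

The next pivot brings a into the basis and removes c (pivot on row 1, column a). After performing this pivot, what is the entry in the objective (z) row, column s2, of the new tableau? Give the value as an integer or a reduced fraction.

Pivot element is row 1, column a: 5/3.
Normalize row 1: new (row 1, s2) = 0/(5/3) = 0.
z-row ← z-row − (-4/3)·(new row 1): 0 − (-4/3)·0 = 0.

0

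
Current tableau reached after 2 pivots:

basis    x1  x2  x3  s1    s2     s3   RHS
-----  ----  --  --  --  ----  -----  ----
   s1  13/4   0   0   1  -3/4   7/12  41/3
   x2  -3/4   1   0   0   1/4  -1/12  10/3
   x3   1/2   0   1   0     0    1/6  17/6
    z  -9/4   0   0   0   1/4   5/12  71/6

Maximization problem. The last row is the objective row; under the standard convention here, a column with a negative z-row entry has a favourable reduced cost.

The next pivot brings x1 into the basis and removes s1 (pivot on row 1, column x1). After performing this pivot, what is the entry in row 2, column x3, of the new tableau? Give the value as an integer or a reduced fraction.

Pivot element is row 1, column x1: 13/4.
Normalize row 1: new (row 1, x3) = 0/(13/4) = 0.
row 2 ← row 2 − (-3/4)·(new row 1): 0 − (-3/4)·0 = 0.

0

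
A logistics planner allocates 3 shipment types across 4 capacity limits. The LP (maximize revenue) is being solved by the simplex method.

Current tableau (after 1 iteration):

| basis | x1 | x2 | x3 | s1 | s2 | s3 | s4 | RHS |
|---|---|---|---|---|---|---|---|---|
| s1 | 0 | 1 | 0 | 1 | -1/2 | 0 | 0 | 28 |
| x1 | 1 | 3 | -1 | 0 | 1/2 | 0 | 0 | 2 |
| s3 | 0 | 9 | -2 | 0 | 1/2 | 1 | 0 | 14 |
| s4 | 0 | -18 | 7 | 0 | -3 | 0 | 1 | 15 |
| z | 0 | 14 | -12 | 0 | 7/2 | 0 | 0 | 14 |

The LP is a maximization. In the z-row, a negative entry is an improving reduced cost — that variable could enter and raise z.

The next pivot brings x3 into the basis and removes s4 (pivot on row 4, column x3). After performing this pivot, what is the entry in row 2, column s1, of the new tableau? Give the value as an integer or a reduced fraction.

0

Pivot element is row 4, column x3: 7.
Normalize row 4: new (row 4, s1) = 0/7 = 0.
row 2 ← row 2 − (-1)·(new row 4): 0 − (-1)·0 = 0.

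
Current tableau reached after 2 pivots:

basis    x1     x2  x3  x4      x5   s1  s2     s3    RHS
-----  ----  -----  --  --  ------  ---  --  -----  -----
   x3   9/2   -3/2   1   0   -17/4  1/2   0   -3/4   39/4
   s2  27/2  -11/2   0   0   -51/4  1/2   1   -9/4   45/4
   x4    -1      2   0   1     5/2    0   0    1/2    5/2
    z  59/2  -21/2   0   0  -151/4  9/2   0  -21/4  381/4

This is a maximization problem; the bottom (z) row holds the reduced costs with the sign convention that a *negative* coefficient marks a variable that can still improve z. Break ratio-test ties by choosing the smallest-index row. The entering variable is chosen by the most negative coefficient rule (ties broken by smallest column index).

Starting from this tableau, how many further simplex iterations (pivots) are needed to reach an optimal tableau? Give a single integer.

pivot: x5 in, x4 out → z = 133
No improving column remains; optimal.

1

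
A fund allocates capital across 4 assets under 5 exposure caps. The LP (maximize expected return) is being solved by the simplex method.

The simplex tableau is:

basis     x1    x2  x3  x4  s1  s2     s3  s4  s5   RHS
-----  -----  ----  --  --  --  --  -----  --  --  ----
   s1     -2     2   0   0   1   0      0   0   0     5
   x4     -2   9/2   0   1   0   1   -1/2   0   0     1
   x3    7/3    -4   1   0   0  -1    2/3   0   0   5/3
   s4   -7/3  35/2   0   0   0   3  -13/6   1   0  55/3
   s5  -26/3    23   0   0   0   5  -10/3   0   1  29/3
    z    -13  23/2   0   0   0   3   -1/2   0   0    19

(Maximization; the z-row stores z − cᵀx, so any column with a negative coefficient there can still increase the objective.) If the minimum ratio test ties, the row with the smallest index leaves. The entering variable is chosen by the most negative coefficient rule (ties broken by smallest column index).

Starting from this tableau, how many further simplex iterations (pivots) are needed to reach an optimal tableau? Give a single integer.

3

pivot: x1 in, x3 out → z = 198/7
pivot: x2 in, s4 out → z = 8366/189
pivot: s2 in, x2 out → z = 54
No improving column remains; optimal.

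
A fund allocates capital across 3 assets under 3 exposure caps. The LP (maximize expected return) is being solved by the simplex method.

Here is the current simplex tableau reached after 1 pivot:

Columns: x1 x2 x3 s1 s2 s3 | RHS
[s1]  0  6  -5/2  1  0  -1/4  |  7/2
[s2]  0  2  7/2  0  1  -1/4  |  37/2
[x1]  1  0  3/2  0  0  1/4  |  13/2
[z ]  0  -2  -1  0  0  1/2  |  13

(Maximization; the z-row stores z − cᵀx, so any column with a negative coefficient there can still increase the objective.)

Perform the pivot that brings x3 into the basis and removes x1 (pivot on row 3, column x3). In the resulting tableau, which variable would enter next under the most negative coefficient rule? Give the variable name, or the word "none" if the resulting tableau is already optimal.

Pivot element 3/2. New z-row = old z-row − (-1)·(row 3/(3/2)).
Updated z-row coefficients: x1: 2/3, x2: -2, x3: 0, s1: 0, s2: 0, s3: 2/3.
The most negative is -2 in column x2, so x2 would enter next.

x2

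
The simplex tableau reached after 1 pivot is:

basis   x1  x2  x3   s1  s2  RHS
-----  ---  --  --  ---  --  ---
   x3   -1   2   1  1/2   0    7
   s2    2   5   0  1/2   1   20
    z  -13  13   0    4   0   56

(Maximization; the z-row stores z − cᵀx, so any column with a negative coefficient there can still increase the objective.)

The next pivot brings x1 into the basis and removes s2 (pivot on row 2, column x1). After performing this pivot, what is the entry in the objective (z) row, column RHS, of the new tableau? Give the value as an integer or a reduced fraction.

Pivot element is row 2, column x1: 2.
Normalize row 2: new (row 2, RHS) = 20/2 = 10.
z-row ← z-row − (-13)·(new row 2): 56 − (-13)·10 = 186.

186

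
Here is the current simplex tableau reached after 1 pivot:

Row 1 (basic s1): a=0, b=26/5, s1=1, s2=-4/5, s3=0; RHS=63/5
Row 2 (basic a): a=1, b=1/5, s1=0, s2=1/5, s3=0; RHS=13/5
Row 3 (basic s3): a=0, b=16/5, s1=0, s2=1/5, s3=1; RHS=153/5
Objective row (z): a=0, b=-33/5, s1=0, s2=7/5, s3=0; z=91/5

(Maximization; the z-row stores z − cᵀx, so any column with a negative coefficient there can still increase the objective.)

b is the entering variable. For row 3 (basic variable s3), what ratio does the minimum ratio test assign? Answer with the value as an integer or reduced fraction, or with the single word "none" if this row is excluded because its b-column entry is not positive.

Ratio = RHS / (b entry) = (153/5) / (16/5) = 153/16.

153/16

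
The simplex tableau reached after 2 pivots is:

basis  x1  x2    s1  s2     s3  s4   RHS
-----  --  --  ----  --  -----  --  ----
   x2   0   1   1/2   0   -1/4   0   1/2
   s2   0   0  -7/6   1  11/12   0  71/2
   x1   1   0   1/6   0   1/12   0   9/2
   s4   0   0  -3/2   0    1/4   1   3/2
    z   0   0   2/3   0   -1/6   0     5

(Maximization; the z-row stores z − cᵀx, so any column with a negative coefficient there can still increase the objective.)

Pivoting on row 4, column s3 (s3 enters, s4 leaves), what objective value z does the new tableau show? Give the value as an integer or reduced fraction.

6

Minimum ratio for s3: (3/2)/(1/4) = 6.
z changes by −(z-row coeff of s3)·ratio = −(-1/6)·6 = 1.
New z = 5 + 1 = 6.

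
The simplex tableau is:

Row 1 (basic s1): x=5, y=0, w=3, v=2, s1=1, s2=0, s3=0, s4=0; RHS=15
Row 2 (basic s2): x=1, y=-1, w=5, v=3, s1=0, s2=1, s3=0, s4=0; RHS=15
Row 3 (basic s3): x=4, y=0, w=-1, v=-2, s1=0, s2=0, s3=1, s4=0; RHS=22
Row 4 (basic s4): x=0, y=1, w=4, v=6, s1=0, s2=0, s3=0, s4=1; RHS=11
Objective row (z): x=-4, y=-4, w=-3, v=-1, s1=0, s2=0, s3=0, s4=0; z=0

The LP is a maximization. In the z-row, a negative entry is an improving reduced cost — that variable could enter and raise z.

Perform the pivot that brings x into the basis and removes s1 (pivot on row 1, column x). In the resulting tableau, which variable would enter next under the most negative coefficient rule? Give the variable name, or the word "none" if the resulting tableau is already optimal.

y

Pivot element 5. New z-row = old z-row − (-4)·(row 1/5).
Updated z-row coefficients: x: 0, y: -4, w: -3/5, v: 3/5, s1: 4/5, s2: 0, s3: 0, s4: 0.
The most negative is -4 in column y, so y would enter next.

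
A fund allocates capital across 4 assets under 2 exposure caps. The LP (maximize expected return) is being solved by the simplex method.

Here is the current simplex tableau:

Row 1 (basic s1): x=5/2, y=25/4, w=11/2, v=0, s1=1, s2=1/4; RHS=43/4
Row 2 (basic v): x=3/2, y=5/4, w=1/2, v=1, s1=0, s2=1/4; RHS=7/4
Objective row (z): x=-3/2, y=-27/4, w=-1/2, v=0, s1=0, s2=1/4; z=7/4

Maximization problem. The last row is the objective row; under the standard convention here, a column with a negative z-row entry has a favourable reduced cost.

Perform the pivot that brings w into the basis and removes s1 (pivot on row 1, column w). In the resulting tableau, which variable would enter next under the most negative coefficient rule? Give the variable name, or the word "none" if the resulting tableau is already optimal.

Pivot element 11/2. New z-row = old z-row − (-1/2)·(row 1/(11/2)).
Updated z-row coefficients: x: -14/11, y: -68/11, w: 0, v: 0, s1: 1/11, s2: 3/11.
The most negative is -68/11 in column y, so y would enter next.

y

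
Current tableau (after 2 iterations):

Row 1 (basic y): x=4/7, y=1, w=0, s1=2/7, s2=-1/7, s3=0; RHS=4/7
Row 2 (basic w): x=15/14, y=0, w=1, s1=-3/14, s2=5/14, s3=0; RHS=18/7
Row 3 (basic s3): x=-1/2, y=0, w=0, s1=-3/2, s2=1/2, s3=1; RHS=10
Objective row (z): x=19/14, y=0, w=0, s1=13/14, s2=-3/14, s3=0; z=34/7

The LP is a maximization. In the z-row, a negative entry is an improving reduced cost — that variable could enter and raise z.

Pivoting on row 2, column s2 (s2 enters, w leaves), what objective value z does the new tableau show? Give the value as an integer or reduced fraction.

32/5

Minimum ratio for s2: (18/7)/(5/14) = 36/5.
z changes by −(z-row coeff of s2)·ratio = −(-3/14)·(36/5) = 54/35.
New z = 34/7 + (54/35) = 32/5.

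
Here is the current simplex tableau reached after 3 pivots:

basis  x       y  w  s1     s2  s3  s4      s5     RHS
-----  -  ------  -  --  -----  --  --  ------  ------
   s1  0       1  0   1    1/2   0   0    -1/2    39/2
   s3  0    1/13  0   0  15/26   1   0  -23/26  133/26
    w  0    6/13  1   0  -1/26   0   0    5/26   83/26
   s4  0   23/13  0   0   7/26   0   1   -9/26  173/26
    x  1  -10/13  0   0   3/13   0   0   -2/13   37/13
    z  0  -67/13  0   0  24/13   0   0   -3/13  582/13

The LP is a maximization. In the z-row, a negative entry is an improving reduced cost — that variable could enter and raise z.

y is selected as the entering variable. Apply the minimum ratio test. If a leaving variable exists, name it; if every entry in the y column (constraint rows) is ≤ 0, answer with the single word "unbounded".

s4

Ratios: row 1 (s1): (39/2)/1 = 39/2; row 2 (s3): (133/26)/(1/13) = 133/2; row 3 (w): (83/26)/(6/13) = 83/12; row 4 (s4): (173/26)/(23/13) = 173/46; row 5 (x): entry -10/13 ≤ 0, skip.
Minimum ratio is in the s4 row, so s4 leaves.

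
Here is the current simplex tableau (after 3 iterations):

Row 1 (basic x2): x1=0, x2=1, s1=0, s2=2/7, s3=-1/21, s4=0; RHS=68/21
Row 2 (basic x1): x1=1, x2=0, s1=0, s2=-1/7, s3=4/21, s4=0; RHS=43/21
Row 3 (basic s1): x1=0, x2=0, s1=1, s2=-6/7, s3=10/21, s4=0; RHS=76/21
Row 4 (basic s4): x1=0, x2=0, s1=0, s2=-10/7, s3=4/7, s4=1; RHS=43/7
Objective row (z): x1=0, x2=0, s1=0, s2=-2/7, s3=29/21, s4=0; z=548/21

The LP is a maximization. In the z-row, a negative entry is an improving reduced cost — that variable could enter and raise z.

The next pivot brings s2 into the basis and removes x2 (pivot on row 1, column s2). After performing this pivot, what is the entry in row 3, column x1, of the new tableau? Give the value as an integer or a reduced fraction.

Pivot element is row 1, column s2: 2/7.
Normalize row 1: new (row 1, x1) = 0/(2/7) = 0.
row 3 ← row 3 − (-6/7)·(new row 1): 0 − (-6/7)·0 = 0.

0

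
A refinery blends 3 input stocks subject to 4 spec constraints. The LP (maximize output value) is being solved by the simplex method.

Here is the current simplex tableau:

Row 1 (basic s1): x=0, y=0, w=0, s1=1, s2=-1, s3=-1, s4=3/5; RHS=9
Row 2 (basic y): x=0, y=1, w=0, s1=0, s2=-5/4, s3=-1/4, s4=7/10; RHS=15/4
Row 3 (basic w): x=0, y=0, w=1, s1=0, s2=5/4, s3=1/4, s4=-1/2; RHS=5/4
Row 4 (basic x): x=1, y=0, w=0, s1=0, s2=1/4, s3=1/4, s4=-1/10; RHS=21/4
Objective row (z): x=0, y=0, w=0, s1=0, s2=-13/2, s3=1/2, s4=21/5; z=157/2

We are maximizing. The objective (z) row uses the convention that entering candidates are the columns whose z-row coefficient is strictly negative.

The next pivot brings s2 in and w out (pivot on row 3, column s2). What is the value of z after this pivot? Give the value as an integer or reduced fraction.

Minimum ratio for s2: (5/4)/(5/4) = 1.
z changes by −(z-row coeff of s2)·ratio = −(-13/2)·1 = 13/2.
New z = 157/2 + (13/2) = 85.

85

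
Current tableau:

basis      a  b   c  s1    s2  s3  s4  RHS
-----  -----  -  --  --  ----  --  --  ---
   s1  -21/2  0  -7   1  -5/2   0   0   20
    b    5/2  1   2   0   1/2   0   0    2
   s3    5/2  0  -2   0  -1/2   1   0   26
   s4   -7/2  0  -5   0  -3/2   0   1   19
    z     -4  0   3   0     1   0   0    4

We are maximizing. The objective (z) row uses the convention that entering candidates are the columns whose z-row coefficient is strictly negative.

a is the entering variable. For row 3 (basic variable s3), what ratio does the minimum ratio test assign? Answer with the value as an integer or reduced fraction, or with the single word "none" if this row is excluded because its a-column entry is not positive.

52/5

Ratio = RHS / (a entry) = 26 / (5/2) = 52/5.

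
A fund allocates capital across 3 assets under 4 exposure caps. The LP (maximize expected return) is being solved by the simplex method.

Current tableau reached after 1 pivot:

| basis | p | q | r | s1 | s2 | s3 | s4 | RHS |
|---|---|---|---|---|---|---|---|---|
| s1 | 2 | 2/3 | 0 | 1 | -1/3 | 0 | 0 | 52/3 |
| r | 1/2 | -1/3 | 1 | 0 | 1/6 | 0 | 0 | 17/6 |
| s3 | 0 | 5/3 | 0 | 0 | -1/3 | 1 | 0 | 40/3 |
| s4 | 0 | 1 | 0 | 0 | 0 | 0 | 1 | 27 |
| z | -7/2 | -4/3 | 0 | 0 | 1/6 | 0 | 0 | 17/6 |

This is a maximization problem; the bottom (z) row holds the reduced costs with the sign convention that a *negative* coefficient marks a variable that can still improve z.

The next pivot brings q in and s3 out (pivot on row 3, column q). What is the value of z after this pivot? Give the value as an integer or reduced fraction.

27/2

Minimum ratio for q: (40/3)/(5/3) = 8.
z changes by −(z-row coeff of q)·ratio = −(-4/3)·8 = 32/3.
New z = 17/6 + (32/3) = 27/2.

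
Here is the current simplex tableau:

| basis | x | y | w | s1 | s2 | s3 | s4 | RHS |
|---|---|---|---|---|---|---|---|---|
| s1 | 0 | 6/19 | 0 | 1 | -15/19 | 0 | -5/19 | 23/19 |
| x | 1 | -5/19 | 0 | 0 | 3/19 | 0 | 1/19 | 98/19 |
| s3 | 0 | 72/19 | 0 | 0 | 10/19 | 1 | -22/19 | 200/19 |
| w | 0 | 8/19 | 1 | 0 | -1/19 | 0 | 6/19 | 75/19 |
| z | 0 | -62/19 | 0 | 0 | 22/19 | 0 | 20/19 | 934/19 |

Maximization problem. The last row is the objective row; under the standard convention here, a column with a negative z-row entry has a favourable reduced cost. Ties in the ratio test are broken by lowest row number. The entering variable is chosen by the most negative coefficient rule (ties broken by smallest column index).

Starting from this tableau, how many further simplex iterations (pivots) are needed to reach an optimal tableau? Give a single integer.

pivot: y in, s3 out → z = 524/9
No improving column remains; optimal.

1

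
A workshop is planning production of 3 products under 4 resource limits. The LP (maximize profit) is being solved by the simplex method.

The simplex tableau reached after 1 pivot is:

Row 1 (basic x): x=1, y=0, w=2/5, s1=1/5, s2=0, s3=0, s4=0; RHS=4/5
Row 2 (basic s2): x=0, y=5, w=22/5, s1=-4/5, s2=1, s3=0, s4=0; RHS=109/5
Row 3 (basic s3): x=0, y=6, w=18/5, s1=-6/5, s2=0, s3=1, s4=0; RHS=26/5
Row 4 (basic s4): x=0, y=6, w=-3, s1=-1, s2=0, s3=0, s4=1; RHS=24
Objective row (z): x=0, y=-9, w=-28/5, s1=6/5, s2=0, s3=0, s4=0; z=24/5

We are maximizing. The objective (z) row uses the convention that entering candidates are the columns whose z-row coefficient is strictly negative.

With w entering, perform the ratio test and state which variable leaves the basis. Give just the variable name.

s3

Ratios: row 1 (x): (4/5)/(2/5) = 2; row 2 (s2): (109/5)/(22/5) = 109/22; row 3 (s3): (26/5)/(18/5) = 13/9; row 4 (s4): entry -3 ≤ 0, skip.
Minimum ratio 13/9 is in the s3 row, so s3 leaves.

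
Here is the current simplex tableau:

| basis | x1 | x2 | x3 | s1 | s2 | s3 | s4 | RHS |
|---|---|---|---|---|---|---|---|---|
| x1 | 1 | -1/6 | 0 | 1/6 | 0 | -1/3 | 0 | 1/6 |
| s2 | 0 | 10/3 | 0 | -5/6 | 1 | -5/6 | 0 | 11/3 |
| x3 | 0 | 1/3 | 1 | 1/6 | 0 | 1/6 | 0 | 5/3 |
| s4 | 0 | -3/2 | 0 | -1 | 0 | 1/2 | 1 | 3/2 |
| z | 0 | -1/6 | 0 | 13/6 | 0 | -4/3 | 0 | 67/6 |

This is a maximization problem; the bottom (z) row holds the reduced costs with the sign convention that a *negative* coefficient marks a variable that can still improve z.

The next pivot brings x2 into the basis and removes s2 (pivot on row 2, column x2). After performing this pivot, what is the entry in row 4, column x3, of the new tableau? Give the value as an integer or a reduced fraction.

0

Pivot element is row 2, column x2: 10/3.
Normalize row 2: new (row 2, x3) = 0/(10/3) = 0.
row 4 ← row 4 − (-3/2)·(new row 2): 0 − (-3/2)·0 = 0.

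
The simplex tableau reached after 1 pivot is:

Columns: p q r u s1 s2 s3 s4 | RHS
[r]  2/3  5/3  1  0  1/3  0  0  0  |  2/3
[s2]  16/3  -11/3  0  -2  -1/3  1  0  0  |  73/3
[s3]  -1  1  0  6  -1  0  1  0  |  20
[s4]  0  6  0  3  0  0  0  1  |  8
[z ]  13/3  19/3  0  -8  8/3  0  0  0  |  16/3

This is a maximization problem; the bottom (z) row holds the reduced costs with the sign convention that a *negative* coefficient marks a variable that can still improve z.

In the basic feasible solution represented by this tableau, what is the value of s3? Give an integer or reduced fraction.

s3 is basic (row 3); its value is the RHS of that row: 20.

20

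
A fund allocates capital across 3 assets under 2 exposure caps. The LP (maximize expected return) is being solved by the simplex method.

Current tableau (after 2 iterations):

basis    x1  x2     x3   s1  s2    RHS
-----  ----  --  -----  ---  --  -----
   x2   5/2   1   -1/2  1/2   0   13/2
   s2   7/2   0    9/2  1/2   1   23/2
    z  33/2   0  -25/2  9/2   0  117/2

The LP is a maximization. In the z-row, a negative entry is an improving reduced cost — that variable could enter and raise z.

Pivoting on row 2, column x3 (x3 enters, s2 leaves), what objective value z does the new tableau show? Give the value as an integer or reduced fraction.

Minimum ratio for x3: (23/2)/(9/2) = 23/9.
z changes by −(z-row coeff of x3)·ratio = −(-25/2)·(23/9) = 575/18.
New z = 117/2 + (575/18) = 814/9.

814/9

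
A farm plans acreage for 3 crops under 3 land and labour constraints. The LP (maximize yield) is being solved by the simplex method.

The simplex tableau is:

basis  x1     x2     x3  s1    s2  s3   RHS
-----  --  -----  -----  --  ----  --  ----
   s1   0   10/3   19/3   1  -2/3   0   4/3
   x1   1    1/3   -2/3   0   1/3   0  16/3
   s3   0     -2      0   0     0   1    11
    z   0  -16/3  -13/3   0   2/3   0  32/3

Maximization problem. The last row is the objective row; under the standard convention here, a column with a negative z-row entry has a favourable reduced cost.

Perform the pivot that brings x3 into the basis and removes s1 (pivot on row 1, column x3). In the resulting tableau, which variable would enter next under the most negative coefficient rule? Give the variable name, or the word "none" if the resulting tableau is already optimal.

x2

Pivot element 19/3. New z-row = old z-row − (-13/3)·(row 1/(19/3)).
Updated z-row coefficients: x1: 0, x2: -58/19, x3: 0, s1: 13/19, s2: 4/19, s3: 0.
The most negative is -58/19 in column x2, so x2 would enter next.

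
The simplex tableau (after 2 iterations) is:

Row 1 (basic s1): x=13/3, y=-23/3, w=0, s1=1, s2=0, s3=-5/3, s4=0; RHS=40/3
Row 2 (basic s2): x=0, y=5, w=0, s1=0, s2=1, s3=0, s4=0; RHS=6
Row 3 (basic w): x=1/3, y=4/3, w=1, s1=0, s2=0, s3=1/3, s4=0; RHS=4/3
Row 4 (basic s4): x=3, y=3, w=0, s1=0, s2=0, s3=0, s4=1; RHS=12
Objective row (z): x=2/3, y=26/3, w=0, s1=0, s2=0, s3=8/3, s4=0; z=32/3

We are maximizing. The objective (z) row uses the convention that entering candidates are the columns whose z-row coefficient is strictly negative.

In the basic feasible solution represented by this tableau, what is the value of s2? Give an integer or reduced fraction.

6

s2 is basic (row 2); its value is the RHS of that row: 6.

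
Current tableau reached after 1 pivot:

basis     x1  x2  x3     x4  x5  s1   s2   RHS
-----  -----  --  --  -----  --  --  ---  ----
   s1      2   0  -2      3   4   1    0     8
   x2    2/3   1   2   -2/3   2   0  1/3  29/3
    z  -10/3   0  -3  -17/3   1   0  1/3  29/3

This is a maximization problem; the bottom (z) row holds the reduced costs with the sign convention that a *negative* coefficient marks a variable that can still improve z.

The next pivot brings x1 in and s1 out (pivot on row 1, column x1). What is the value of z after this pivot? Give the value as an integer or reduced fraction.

Minimum ratio for x1: 8/2 = 4.
z changes by −(z-row coeff of x1)·ratio = −(-10/3)·4 = 40/3.
New z = 29/3 + (40/3) = 23.

23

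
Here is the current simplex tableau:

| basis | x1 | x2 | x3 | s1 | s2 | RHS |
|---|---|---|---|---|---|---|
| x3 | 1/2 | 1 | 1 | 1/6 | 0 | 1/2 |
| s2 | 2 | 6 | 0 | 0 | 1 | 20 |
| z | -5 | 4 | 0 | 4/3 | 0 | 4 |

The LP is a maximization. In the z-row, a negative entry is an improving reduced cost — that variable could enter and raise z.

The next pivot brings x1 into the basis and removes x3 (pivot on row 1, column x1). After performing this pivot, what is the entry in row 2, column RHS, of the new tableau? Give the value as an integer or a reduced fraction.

18

Pivot element is row 1, column x1: 1/2.
Normalize row 1: new (row 1, RHS) = (1/2)/(1/2) = 1.
row 2 ← row 2 − 2·(new row 1): 20 − 2·1 = 18.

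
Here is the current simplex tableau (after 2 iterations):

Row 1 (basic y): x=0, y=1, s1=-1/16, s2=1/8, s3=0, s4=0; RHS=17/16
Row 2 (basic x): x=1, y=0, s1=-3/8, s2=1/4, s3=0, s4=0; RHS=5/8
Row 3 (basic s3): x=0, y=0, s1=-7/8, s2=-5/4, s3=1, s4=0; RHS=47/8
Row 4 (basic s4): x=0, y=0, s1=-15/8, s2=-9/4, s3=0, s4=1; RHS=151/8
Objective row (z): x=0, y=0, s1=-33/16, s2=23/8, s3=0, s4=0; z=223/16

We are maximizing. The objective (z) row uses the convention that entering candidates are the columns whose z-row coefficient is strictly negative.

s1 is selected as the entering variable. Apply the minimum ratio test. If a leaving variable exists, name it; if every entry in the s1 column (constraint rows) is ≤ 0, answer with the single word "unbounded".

unbounded

s1-column entries: row 1: -1/16, row 2: -3/8, row 3: -7/8, row 4: -15/8. All ≤ 0, so s1 can increase without bound; the LP is unbounded in this direction.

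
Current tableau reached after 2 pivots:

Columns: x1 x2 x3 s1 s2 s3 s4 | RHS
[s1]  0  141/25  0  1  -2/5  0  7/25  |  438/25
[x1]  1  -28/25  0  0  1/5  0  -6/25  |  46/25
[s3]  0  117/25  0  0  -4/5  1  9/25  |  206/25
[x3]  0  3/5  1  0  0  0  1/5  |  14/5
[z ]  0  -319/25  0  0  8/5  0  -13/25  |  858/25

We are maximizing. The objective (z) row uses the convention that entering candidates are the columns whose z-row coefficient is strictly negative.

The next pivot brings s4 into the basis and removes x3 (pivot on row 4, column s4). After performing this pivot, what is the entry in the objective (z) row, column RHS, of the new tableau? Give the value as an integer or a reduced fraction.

Pivot element is row 4, column s4: 1/5.
Normalize row 4: new (row 4, RHS) = (14/5)/(1/5) = 14.
z-row ← z-row − (-13/25)·(new row 4): 858/25 − (-13/25)·14 = 208/5.

208/5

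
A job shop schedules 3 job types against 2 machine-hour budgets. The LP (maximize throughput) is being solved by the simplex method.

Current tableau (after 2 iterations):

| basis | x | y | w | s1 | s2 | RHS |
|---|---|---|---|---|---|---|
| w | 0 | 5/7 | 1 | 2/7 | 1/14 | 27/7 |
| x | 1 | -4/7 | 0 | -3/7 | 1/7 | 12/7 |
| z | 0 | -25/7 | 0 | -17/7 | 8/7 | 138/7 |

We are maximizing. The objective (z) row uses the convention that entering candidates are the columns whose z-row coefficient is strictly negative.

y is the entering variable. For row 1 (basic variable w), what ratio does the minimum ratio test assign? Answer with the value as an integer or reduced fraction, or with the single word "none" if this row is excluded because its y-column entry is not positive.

27/5

Ratio = RHS / (y entry) = (27/7) / (5/7) = 27/5.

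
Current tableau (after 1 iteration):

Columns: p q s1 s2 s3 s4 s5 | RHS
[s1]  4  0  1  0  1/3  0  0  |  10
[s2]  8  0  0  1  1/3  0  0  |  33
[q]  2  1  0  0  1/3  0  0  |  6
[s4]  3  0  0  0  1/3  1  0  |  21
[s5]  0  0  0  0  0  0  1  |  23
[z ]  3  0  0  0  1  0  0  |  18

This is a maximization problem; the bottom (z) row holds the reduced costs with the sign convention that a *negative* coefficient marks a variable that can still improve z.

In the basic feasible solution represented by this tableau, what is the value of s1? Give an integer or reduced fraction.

s1 is basic (row 1); its value is the RHS of that row: 10.

10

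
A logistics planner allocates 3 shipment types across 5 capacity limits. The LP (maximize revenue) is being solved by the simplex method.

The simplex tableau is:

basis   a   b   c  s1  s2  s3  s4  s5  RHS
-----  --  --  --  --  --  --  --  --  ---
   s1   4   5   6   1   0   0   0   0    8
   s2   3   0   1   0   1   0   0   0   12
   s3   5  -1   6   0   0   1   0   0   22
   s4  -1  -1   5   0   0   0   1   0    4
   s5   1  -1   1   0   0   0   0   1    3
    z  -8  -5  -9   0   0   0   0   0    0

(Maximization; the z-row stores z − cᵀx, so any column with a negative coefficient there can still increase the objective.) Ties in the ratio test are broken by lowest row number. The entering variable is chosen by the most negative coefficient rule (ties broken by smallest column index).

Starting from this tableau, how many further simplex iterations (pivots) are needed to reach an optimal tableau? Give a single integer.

3

pivot: c in, s4 out → z = 36/5
pivot: a in, s1 out → z = 172/13
pivot: s4 in, c out → z = 16
No improving column remains; optimal.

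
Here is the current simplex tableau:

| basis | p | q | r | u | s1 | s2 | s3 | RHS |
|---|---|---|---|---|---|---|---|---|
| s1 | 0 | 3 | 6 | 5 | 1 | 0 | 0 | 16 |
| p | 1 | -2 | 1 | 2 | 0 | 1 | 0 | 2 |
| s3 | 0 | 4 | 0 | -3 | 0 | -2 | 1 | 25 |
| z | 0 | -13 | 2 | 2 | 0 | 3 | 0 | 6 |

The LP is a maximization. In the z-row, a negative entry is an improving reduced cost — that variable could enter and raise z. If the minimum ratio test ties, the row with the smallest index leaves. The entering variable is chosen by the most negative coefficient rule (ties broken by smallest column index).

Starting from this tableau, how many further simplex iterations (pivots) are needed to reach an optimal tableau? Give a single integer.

1

pivot: q in, s1 out → z = 226/3
No improving column remains; optimal.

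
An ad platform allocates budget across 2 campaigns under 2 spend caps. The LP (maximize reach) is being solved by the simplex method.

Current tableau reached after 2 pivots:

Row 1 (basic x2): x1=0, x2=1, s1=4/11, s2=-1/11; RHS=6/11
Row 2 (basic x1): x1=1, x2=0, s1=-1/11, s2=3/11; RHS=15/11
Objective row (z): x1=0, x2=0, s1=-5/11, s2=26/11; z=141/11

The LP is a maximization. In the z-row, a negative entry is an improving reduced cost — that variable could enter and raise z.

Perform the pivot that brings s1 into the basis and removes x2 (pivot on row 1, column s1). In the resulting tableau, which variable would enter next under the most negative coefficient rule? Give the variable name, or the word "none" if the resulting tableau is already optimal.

none

Pivot element 4/11. New z-row = old z-row − (-5/11)·(row 1/(4/11)).
Updated z-row coefficients: x1: 0, x2: 5/4, s1: 0, s2: 9/4.
No coefficient is strictly negative; the tableau after this pivot is optimal.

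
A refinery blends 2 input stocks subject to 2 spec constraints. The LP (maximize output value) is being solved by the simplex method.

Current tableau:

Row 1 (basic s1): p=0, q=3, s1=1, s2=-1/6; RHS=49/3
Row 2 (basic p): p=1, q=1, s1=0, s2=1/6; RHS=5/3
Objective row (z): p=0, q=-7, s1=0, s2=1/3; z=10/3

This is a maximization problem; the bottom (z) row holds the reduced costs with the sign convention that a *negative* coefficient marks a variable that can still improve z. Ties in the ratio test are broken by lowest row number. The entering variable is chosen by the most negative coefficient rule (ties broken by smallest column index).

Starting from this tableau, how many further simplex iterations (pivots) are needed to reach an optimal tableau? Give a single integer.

1

pivot: q in, p out → z = 15
No improving column remains; optimal.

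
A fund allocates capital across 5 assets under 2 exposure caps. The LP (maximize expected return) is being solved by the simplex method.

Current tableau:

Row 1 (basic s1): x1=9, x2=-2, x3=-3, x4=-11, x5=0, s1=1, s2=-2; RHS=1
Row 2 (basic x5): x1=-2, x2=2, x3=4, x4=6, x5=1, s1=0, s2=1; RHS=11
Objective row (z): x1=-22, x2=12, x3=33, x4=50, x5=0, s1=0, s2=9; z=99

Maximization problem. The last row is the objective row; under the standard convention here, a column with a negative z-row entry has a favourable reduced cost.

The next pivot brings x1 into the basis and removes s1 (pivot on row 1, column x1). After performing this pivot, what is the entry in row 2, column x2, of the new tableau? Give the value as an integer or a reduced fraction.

Pivot element is row 1, column x1: 9.
Normalize row 1: new (row 1, x2) = (-2)/9 = -2/9.
row 2 ← row 2 − (-2)·(new row 1): 2 − (-2)·(-2/9) = 14/9.

14/9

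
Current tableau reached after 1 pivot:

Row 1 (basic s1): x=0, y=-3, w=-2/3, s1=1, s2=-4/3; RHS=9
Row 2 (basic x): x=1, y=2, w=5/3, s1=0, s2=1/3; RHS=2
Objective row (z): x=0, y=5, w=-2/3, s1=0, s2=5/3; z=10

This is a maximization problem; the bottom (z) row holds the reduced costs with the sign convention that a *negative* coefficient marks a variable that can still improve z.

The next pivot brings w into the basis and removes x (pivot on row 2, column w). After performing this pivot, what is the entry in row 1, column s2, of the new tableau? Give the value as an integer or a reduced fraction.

Pivot element is row 2, column w: 5/3.
Normalize row 2: new (row 2, s2) = (1/3)/(5/3) = 1/5.
row 1 ← row 1 − (-2/3)·(new row 2): -4/3 − (-2/3)·(1/5) = -6/5.

-6/5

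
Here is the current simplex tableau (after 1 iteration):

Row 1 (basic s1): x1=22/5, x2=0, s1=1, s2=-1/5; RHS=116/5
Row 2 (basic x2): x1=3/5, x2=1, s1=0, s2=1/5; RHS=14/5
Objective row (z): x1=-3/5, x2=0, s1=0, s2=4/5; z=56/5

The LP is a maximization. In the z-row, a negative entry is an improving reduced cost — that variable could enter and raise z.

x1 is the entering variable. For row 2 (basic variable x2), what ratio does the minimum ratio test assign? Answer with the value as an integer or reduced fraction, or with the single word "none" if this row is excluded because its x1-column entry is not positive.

Ratio = RHS / (x1 entry) = (14/5) / (3/5) = 14/3.

14/3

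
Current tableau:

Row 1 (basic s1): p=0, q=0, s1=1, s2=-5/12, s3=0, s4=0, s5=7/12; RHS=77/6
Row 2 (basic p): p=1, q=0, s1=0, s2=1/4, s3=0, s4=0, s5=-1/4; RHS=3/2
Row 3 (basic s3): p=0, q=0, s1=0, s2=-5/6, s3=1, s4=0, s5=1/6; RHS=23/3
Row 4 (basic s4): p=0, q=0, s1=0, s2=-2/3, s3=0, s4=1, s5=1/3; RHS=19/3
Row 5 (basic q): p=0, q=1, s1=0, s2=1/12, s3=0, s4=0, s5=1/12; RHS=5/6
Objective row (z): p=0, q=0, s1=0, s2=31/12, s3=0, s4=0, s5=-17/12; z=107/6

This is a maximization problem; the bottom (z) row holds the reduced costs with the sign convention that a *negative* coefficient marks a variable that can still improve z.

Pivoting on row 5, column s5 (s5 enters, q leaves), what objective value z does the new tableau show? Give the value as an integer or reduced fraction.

32

Minimum ratio for s5: (5/6)/(1/12) = 10.
z changes by −(z-row coeff of s5)·ratio = −(-17/12)·10 = 85/6.
New z = 107/6 + (85/6) = 32.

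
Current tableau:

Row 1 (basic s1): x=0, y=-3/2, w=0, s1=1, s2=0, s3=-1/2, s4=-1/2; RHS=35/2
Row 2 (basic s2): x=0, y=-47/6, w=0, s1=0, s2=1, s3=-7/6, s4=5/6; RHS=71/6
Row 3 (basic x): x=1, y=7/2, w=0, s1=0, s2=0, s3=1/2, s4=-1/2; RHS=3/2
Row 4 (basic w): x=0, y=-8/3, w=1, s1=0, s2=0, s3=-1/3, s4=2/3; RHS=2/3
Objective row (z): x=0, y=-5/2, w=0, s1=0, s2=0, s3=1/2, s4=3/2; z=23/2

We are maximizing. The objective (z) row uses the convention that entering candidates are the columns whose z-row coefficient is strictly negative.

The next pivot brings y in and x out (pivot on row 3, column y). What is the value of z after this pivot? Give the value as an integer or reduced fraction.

Minimum ratio for y: (3/2)/(7/2) = 3/7.
z changes by −(z-row coeff of y)·ratio = −(-5/2)·(3/7) = 15/14.
New z = 23/2 + (15/14) = 88/7.

88/7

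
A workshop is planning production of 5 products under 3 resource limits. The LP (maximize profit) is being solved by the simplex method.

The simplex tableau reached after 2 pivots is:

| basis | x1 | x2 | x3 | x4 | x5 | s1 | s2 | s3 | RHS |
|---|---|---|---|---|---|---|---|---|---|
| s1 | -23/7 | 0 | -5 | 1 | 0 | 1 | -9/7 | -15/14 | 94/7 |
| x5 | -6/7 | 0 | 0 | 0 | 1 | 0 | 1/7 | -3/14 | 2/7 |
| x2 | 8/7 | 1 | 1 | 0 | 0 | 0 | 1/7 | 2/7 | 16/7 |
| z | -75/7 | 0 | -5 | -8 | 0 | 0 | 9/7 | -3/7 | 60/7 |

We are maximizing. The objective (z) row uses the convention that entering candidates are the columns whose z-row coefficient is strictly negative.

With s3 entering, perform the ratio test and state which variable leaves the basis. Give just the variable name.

Ratios: row 1 (s1): entry -15/14 ≤ 0, skip; row 2 (x5): entry -3/14 ≤ 0, skip; row 3 (x2): (16/7)/(2/7) = 8.
Minimum ratio 8 is in the x2 row, so x2 leaves.

x2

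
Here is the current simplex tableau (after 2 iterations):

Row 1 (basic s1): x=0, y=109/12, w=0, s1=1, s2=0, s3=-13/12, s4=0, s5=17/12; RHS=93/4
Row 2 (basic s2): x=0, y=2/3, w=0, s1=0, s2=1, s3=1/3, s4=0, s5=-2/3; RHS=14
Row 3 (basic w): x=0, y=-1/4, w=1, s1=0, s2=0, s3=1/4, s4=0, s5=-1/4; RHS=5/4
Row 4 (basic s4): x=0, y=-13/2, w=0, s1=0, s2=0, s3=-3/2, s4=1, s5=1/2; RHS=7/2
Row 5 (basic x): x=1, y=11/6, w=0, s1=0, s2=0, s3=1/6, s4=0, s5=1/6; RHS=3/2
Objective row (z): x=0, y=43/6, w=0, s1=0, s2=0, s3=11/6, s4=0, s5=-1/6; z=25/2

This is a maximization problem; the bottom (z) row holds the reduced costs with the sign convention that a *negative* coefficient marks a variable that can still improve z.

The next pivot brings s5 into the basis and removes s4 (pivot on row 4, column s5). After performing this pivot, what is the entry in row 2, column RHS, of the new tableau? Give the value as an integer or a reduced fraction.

Pivot element is row 4, column s5: 1/2.
Normalize row 4: new (row 4, RHS) = (7/2)/(1/2) = 7.
row 2 ← row 2 − (-2/3)·(new row 4): 14 − (-2/3)·7 = 56/3.

56/3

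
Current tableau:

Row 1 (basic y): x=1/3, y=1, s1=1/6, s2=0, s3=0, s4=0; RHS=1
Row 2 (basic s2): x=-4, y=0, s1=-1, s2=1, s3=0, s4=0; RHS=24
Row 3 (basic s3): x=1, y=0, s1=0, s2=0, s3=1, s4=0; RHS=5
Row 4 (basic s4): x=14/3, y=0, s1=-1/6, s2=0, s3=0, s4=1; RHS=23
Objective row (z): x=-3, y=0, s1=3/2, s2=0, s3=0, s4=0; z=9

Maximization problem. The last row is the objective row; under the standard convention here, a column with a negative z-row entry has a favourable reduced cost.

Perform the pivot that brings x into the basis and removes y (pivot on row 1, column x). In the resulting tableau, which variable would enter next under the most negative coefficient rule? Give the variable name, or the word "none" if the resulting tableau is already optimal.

none

Pivot element 1/3. New z-row = old z-row − (-3)·(row 1/(1/3)).
Updated z-row coefficients: x: 0, y: 9, s1: 3, s2: 0, s3: 0, s4: 0.
No coefficient is strictly negative; the tableau after this pivot is optimal.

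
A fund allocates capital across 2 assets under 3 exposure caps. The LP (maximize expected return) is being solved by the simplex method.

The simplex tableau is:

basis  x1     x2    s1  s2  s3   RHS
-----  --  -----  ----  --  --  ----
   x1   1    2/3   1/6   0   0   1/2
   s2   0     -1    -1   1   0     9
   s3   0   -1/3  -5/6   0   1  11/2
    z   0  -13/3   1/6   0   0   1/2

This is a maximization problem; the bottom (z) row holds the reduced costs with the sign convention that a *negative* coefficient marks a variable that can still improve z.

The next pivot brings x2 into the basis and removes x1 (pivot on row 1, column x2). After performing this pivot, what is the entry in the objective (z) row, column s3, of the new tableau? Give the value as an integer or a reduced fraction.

Pivot element is row 1, column x2: 2/3.
Normalize row 1: new (row 1, s3) = 0/(2/3) = 0.
z-row ← z-row − (-13/3)·(new row 1): 0 − (-13/3)·0 = 0.

0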